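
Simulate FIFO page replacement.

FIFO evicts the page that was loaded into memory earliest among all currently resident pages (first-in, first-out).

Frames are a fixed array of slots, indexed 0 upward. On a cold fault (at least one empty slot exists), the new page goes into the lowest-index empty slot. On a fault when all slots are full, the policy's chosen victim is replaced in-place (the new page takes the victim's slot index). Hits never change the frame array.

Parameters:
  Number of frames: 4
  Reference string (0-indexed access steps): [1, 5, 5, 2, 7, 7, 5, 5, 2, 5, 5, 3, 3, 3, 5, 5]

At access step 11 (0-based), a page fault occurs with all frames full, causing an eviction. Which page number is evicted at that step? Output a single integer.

Step 0: ref 1 -> FAULT, frames=[1,-,-,-]
Step 1: ref 5 -> FAULT, frames=[1,5,-,-]
Step 2: ref 5 -> HIT, frames=[1,5,-,-]
Step 3: ref 2 -> FAULT, frames=[1,5,2,-]
Step 4: ref 7 -> FAULT, frames=[1,5,2,7]
Step 5: ref 7 -> HIT, frames=[1,5,2,7]
Step 6: ref 5 -> HIT, frames=[1,5,2,7]
Step 7: ref 5 -> HIT, frames=[1,5,2,7]
Step 8: ref 2 -> HIT, frames=[1,5,2,7]
Step 9: ref 5 -> HIT, frames=[1,5,2,7]
Step 10: ref 5 -> HIT, frames=[1,5,2,7]
Step 11: ref 3 -> FAULT, evict 1, frames=[3,5,2,7]
At step 11: evicted page 1

Answer: 1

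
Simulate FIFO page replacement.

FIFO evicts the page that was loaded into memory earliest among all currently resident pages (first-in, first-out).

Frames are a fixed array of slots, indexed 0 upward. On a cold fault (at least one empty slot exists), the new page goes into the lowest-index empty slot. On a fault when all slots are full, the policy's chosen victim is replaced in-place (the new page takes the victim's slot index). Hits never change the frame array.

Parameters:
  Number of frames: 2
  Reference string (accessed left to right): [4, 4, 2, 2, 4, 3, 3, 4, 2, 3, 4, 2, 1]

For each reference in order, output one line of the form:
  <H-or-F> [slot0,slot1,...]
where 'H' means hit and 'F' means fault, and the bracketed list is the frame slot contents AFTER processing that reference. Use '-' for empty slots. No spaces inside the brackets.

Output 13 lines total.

F [4,-]
H [4,-]
F [4,2]
H [4,2]
H [4,2]
F [3,2]
H [3,2]
F [3,4]
F [2,4]
F [2,3]
F [4,3]
F [4,2]
F [1,2]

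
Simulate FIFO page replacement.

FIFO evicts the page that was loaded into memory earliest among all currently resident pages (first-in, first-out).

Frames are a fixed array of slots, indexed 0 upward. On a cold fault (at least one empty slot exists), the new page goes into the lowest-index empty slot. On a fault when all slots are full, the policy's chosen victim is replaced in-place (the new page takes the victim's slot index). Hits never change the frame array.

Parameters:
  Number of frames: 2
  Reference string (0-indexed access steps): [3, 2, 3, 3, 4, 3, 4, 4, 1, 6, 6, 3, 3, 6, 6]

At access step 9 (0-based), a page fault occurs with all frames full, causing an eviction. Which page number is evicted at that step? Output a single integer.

Answer: 3

Derivation:
Step 0: ref 3 -> FAULT, frames=[3,-]
Step 1: ref 2 -> FAULT, frames=[3,2]
Step 2: ref 3 -> HIT, frames=[3,2]
Step 3: ref 3 -> HIT, frames=[3,2]
Step 4: ref 4 -> FAULT, evict 3, frames=[4,2]
Step 5: ref 3 -> FAULT, evict 2, frames=[4,3]
Step 6: ref 4 -> HIT, frames=[4,3]
Step 7: ref 4 -> HIT, frames=[4,3]
Step 8: ref 1 -> FAULT, evict 4, frames=[1,3]
Step 9: ref 6 -> FAULT, evict 3, frames=[1,6]
At step 9: evicted page 3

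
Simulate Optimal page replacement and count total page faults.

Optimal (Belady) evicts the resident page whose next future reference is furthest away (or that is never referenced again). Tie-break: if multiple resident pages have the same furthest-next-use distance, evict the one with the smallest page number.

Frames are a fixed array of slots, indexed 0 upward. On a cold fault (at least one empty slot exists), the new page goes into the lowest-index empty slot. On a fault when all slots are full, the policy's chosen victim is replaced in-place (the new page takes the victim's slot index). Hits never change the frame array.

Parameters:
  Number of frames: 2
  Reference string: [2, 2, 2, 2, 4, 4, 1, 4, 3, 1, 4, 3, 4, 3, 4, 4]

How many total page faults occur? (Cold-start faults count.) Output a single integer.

Step 0: ref 2 → FAULT, frames=[2,-]
Step 1: ref 2 → HIT, frames=[2,-]
Step 2: ref 2 → HIT, frames=[2,-]
Step 3: ref 2 → HIT, frames=[2,-]
Step 4: ref 4 → FAULT, frames=[2,4]
Step 5: ref 4 → HIT, frames=[2,4]
Step 6: ref 1 → FAULT (evict 2), frames=[1,4]
Step 7: ref 4 → HIT, frames=[1,4]
Step 8: ref 3 → FAULT (evict 4), frames=[1,3]
Step 9: ref 1 → HIT, frames=[1,3]
Step 10: ref 4 → FAULT (evict 1), frames=[4,3]
Step 11: ref 3 → HIT, frames=[4,3]
Step 12: ref 4 → HIT, frames=[4,3]
Step 13: ref 3 → HIT, frames=[4,3]
Step 14: ref 4 → HIT, frames=[4,3]
Step 15: ref 4 → HIT, frames=[4,3]
Total faults: 5

Answer: 5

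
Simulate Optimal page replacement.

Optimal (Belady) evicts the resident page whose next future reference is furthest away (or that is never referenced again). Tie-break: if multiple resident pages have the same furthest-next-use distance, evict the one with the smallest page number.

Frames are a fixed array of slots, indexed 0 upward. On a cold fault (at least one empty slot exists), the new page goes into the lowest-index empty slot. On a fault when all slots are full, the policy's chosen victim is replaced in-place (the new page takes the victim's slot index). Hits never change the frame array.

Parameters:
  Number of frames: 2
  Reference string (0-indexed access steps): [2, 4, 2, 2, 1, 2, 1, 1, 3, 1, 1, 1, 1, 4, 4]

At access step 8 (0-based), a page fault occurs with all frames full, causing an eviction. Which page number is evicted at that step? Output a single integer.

Answer: 2

Derivation:
Step 0: ref 2 -> FAULT, frames=[2,-]
Step 1: ref 4 -> FAULT, frames=[2,4]
Step 2: ref 2 -> HIT, frames=[2,4]
Step 3: ref 2 -> HIT, frames=[2,4]
Step 4: ref 1 -> FAULT, evict 4, frames=[2,1]
Step 5: ref 2 -> HIT, frames=[2,1]
Step 6: ref 1 -> HIT, frames=[2,1]
Step 7: ref 1 -> HIT, frames=[2,1]
Step 8: ref 3 -> FAULT, evict 2, frames=[3,1]
At step 8: evicted page 2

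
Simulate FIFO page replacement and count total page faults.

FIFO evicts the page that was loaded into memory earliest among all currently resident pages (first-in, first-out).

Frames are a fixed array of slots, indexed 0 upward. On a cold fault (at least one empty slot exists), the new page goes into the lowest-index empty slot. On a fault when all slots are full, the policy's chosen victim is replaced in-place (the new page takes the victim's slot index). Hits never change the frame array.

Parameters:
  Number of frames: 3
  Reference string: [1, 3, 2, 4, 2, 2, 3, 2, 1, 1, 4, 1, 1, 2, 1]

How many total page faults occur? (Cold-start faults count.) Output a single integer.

Answer: 5

Derivation:
Step 0: ref 1 → FAULT, frames=[1,-,-]
Step 1: ref 3 → FAULT, frames=[1,3,-]
Step 2: ref 2 → FAULT, frames=[1,3,2]
Step 3: ref 4 → FAULT (evict 1), frames=[4,3,2]
Step 4: ref 2 → HIT, frames=[4,3,2]
Step 5: ref 2 → HIT, frames=[4,3,2]
Step 6: ref 3 → HIT, frames=[4,3,2]
Step 7: ref 2 → HIT, frames=[4,3,2]
Step 8: ref 1 → FAULT (evict 3), frames=[4,1,2]
Step 9: ref 1 → HIT, frames=[4,1,2]
Step 10: ref 4 → HIT, frames=[4,1,2]
Step 11: ref 1 → HIT, frames=[4,1,2]
Step 12: ref 1 → HIT, frames=[4,1,2]
Step 13: ref 2 → HIT, frames=[4,1,2]
Step 14: ref 1 → HIT, frames=[4,1,2]
Total faults: 5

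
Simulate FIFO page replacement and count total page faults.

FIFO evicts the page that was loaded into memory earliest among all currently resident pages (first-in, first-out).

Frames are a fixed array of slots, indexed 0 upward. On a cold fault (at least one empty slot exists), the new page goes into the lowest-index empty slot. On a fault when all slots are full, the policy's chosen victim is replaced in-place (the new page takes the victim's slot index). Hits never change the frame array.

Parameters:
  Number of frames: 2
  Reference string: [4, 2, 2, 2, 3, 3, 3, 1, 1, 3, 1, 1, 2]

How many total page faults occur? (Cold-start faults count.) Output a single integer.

Answer: 5

Derivation:
Step 0: ref 4 → FAULT, frames=[4,-]
Step 1: ref 2 → FAULT, frames=[4,2]
Step 2: ref 2 → HIT, frames=[4,2]
Step 3: ref 2 → HIT, frames=[4,2]
Step 4: ref 3 → FAULT (evict 4), frames=[3,2]
Step 5: ref 3 → HIT, frames=[3,2]
Step 6: ref 3 → HIT, frames=[3,2]
Step 7: ref 1 → FAULT (evict 2), frames=[3,1]
Step 8: ref 1 → HIT, frames=[3,1]
Step 9: ref 3 → HIT, frames=[3,1]
Step 10: ref 1 → HIT, frames=[3,1]
Step 11: ref 1 → HIT, frames=[3,1]
Step 12: ref 2 → FAULT (evict 3), frames=[2,1]
Total faults: 5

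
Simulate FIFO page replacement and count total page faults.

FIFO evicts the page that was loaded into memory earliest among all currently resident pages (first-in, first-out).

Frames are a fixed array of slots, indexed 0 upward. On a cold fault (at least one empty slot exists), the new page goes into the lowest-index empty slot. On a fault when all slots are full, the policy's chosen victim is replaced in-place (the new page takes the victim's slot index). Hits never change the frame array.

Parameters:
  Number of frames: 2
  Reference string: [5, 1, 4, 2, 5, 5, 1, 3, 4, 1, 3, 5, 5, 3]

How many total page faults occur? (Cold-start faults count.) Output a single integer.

Step 0: ref 5 → FAULT, frames=[5,-]
Step 1: ref 1 → FAULT, frames=[5,1]
Step 2: ref 4 → FAULT (evict 5), frames=[4,1]
Step 3: ref 2 → FAULT (evict 1), frames=[4,2]
Step 4: ref 5 → FAULT (evict 4), frames=[5,2]
Step 5: ref 5 → HIT, frames=[5,2]
Step 6: ref 1 → FAULT (evict 2), frames=[5,1]
Step 7: ref 3 → FAULT (evict 5), frames=[3,1]
Step 8: ref 4 → FAULT (evict 1), frames=[3,4]
Step 9: ref 1 → FAULT (evict 3), frames=[1,4]
Step 10: ref 3 → FAULT (evict 4), frames=[1,3]
Step 11: ref 5 → FAULT (evict 1), frames=[5,3]
Step 12: ref 5 → HIT, frames=[5,3]
Step 13: ref 3 → HIT, frames=[5,3]
Total faults: 11

Answer: 11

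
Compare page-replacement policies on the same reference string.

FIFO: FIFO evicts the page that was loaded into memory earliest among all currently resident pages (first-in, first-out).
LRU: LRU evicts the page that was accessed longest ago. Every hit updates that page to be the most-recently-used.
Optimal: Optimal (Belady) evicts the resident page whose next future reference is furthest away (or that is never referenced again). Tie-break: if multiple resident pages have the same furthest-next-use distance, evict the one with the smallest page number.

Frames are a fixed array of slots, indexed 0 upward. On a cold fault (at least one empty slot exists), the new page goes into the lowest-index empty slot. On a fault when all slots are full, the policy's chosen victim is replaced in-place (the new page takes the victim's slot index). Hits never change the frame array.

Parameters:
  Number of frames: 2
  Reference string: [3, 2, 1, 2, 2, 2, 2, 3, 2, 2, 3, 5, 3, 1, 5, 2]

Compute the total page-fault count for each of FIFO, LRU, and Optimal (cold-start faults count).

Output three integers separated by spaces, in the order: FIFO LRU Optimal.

--- FIFO ---
  step 0: ref 3 -> FAULT, frames=[3,-] (faults so far: 1)
  step 1: ref 2 -> FAULT, frames=[3,2] (faults so far: 2)
  step 2: ref 1 -> FAULT, evict 3, frames=[1,2] (faults so far: 3)
  step 3: ref 2 -> HIT, frames=[1,2] (faults so far: 3)
  step 4: ref 2 -> HIT, frames=[1,2] (faults so far: 3)
  step 5: ref 2 -> HIT, frames=[1,2] (faults so far: 3)
  step 6: ref 2 -> HIT, frames=[1,2] (faults so far: 3)
  step 7: ref 3 -> FAULT, evict 2, frames=[1,3] (faults so far: 4)
  step 8: ref 2 -> FAULT, evict 1, frames=[2,3] (faults so far: 5)
  step 9: ref 2 -> HIT, frames=[2,3] (faults so far: 5)
  step 10: ref 3 -> HIT, frames=[2,3] (faults so far: 5)
  step 11: ref 5 -> FAULT, evict 3, frames=[2,5] (faults so far: 6)
  step 12: ref 3 -> FAULT, evict 2, frames=[3,5] (faults so far: 7)
  step 13: ref 1 -> FAULT, evict 5, frames=[3,1] (faults so far: 8)
  step 14: ref 5 -> FAULT, evict 3, frames=[5,1] (faults so far: 9)
  step 15: ref 2 -> FAULT, evict 1, frames=[5,2] (faults so far: 10)
  FIFO total faults: 10
--- LRU ---
  step 0: ref 3 -> FAULT, frames=[3,-] (faults so far: 1)
  step 1: ref 2 -> FAULT, frames=[3,2] (faults so far: 2)
  step 2: ref 1 -> FAULT, evict 3, frames=[1,2] (faults so far: 3)
  step 3: ref 2 -> HIT, frames=[1,2] (faults so far: 3)
  step 4: ref 2 -> HIT, frames=[1,2] (faults so far: 3)
  step 5: ref 2 -> HIT, frames=[1,2] (faults so far: 3)
  step 6: ref 2 -> HIT, frames=[1,2] (faults so far: 3)
  step 7: ref 3 -> FAULT, evict 1, frames=[3,2] (faults so far: 4)
  step 8: ref 2 -> HIT, frames=[3,2] (faults so far: 4)
  step 9: ref 2 -> HIT, frames=[3,2] (faults so far: 4)
  step 10: ref 3 -> HIT, frames=[3,2] (faults so far: 4)
  step 11: ref 5 -> FAULT, evict 2, frames=[3,5] (faults so far: 5)
  step 12: ref 3 -> HIT, frames=[3,5] (faults so far: 5)
  step 13: ref 1 -> FAULT, evict 5, frames=[3,1] (faults so far: 6)
  step 14: ref 5 -> FAULT, evict 3, frames=[5,1] (faults so far: 7)
  step 15: ref 2 -> FAULT, evict 1, frames=[5,2] (faults so far: 8)
  LRU total faults: 8
--- Optimal ---
  step 0: ref 3 -> FAULT, frames=[3,-] (faults so far: 1)
  step 1: ref 2 -> FAULT, frames=[3,2] (faults so far: 2)
  step 2: ref 1 -> FAULT, evict 3, frames=[1,2] (faults so far: 3)
  step 3: ref 2 -> HIT, frames=[1,2] (faults so far: 3)
  step 4: ref 2 -> HIT, frames=[1,2] (faults so far: 3)
  step 5: ref 2 -> HIT, frames=[1,2] (faults so far: 3)
  step 6: ref 2 -> HIT, frames=[1,2] (faults so far: 3)
  step 7: ref 3 -> FAULT, evict 1, frames=[3,2] (faults so far: 4)
  step 8: ref 2 -> HIT, frames=[3,2] (faults so far: 4)
  step 9: ref 2 -> HIT, frames=[3,2] (faults so far: 4)
  step 10: ref 3 -> HIT, frames=[3,2] (faults so far: 4)
  step 11: ref 5 -> FAULT, evict 2, frames=[3,5] (faults so far: 5)
  step 12: ref 3 -> HIT, frames=[3,5] (faults so far: 5)
  step 13: ref 1 -> FAULT, evict 3, frames=[1,5] (faults so far: 6)
  step 14: ref 5 -> HIT, frames=[1,5] (faults so far: 6)
  step 15: ref 2 -> FAULT, evict 1, frames=[2,5] (faults so far: 7)
  Optimal total faults: 7

Answer: 10 8 7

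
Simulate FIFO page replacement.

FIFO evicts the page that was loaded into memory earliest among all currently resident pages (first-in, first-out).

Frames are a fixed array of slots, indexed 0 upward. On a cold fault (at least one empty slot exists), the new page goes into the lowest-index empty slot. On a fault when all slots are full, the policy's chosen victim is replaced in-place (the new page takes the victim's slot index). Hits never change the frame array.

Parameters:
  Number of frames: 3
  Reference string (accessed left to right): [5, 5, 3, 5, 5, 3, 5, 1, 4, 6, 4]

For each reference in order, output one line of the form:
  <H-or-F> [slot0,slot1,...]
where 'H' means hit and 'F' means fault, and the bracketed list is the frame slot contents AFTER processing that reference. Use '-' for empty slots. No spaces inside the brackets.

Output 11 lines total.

F [5,-,-]
H [5,-,-]
F [5,3,-]
H [5,3,-]
H [5,3,-]
H [5,3,-]
H [5,3,-]
F [5,3,1]
F [4,3,1]
F [4,6,1]
H [4,6,1]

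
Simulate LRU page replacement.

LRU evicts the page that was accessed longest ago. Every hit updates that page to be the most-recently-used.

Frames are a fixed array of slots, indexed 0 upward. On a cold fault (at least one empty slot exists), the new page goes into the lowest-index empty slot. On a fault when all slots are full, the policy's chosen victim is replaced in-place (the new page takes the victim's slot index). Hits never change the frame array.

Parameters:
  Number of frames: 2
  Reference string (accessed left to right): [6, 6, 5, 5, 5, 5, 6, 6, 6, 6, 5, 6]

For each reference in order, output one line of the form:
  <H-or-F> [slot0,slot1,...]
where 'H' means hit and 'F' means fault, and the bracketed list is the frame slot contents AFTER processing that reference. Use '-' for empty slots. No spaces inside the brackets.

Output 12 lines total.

F [6,-]
H [6,-]
F [6,5]
H [6,5]
H [6,5]
H [6,5]
H [6,5]
H [6,5]
H [6,5]
H [6,5]
H [6,5]
H [6,5]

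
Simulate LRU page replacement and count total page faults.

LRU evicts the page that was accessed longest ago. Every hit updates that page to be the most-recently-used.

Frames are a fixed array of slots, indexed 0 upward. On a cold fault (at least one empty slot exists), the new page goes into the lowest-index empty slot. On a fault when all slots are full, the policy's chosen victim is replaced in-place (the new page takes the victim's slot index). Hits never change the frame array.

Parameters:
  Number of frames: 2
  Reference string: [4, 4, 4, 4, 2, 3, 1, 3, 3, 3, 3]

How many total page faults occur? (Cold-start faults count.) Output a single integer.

Step 0: ref 4 → FAULT, frames=[4,-]
Step 1: ref 4 → HIT, frames=[4,-]
Step 2: ref 4 → HIT, frames=[4,-]
Step 3: ref 4 → HIT, frames=[4,-]
Step 4: ref 2 → FAULT, frames=[4,2]
Step 5: ref 3 → FAULT (evict 4), frames=[3,2]
Step 6: ref 1 → FAULT (evict 2), frames=[3,1]
Step 7: ref 3 → HIT, frames=[3,1]
Step 8: ref 3 → HIT, frames=[3,1]
Step 9: ref 3 → HIT, frames=[3,1]
Step 10: ref 3 → HIT, frames=[3,1]
Total faults: 4

Answer: 4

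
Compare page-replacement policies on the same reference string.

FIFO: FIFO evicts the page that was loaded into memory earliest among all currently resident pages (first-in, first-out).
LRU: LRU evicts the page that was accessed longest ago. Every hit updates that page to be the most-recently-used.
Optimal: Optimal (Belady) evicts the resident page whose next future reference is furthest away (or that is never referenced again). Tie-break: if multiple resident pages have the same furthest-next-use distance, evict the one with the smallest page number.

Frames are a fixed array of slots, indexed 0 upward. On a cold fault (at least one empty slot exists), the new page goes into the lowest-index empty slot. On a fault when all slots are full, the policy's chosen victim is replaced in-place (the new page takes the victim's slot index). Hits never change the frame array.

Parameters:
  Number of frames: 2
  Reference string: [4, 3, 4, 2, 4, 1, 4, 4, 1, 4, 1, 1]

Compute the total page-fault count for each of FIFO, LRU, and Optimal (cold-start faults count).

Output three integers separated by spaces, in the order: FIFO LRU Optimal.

Answer: 5 4 4

Derivation:
--- FIFO ---
  step 0: ref 4 -> FAULT, frames=[4,-] (faults so far: 1)
  step 1: ref 3 -> FAULT, frames=[4,3] (faults so far: 2)
  step 2: ref 4 -> HIT, frames=[4,3] (faults so far: 2)
  step 3: ref 2 -> FAULT, evict 4, frames=[2,3] (faults so far: 3)
  step 4: ref 4 -> FAULT, evict 3, frames=[2,4] (faults so far: 4)
  step 5: ref 1 -> FAULT, evict 2, frames=[1,4] (faults so far: 5)
  step 6: ref 4 -> HIT, frames=[1,4] (faults so far: 5)
  step 7: ref 4 -> HIT, frames=[1,4] (faults so far: 5)
  step 8: ref 1 -> HIT, frames=[1,4] (faults so far: 5)
  step 9: ref 4 -> HIT, frames=[1,4] (faults so far: 5)
  step 10: ref 1 -> HIT, frames=[1,4] (faults so far: 5)
  step 11: ref 1 -> HIT, frames=[1,4] (faults so far: 5)
  FIFO total faults: 5
--- LRU ---
  step 0: ref 4 -> FAULT, frames=[4,-] (faults so far: 1)
  step 1: ref 3 -> FAULT, frames=[4,3] (faults so far: 2)
  step 2: ref 4 -> HIT, frames=[4,3] (faults so far: 2)
  step 3: ref 2 -> FAULT, evict 3, frames=[4,2] (faults so far: 3)
  step 4: ref 4 -> HIT, frames=[4,2] (faults so far: 3)
  step 5: ref 1 -> FAULT, evict 2, frames=[4,1] (faults so far: 4)
  step 6: ref 4 -> HIT, frames=[4,1] (faults so far: 4)
  step 7: ref 4 -> HIT, frames=[4,1] (faults so far: 4)
  step 8: ref 1 -> HIT, frames=[4,1] (faults so far: 4)
  step 9: ref 4 -> HIT, frames=[4,1] (faults so far: 4)
  step 10: ref 1 -> HIT, frames=[4,1] (faults so far: 4)
  step 11: ref 1 -> HIT, frames=[4,1] (faults so far: 4)
  LRU total faults: 4
--- Optimal ---
  step 0: ref 4 -> FAULT, frames=[4,-] (faults so far: 1)
  step 1: ref 3 -> FAULT, frames=[4,3] (faults so far: 2)
  step 2: ref 4 -> HIT, frames=[4,3] (faults so far: 2)
  step 3: ref 2 -> FAULT, evict 3, frames=[4,2] (faults so far: 3)
  step 4: ref 4 -> HIT, frames=[4,2] (faults so far: 3)
  step 5: ref 1 -> FAULT, evict 2, frames=[4,1] (faults so far: 4)
  step 6: ref 4 -> HIT, frames=[4,1] (faults so far: 4)
  step 7: ref 4 -> HIT, frames=[4,1] (faults so far: 4)
  step 8: ref 1 -> HIT, frames=[4,1] (faults so far: 4)
  step 9: ref 4 -> HIT, frames=[4,1] (faults so far: 4)
  step 10: ref 1 -> HIT, frames=[4,1] (faults so far: 4)
  step 11: ref 1 -> HIT, frames=[4,1] (faults so far: 4)
  Optimal total faults: 4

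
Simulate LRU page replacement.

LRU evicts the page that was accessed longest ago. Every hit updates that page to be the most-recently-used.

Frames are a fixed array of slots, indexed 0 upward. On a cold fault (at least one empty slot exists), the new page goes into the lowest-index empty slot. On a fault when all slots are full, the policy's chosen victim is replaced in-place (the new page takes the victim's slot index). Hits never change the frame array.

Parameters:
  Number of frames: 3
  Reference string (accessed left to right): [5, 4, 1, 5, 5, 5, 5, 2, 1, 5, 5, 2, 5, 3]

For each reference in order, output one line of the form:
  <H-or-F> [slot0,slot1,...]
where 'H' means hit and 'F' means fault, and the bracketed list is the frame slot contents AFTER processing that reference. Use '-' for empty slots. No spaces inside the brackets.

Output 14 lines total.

F [5,-,-]
F [5,4,-]
F [5,4,1]
H [5,4,1]
H [5,4,1]
H [5,4,1]
H [5,4,1]
F [5,2,1]
H [5,2,1]
H [5,2,1]
H [5,2,1]
H [5,2,1]
H [5,2,1]
F [5,2,3]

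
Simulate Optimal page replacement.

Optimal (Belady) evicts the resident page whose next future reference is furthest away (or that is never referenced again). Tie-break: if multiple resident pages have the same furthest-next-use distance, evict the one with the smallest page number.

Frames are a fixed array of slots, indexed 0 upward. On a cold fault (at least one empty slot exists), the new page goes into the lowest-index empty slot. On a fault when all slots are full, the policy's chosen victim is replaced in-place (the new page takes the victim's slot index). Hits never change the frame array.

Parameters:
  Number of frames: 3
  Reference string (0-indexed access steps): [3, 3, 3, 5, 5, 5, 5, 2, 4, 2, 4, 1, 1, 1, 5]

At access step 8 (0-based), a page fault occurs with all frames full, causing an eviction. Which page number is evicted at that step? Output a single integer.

Answer: 3

Derivation:
Step 0: ref 3 -> FAULT, frames=[3,-,-]
Step 1: ref 3 -> HIT, frames=[3,-,-]
Step 2: ref 3 -> HIT, frames=[3,-,-]
Step 3: ref 5 -> FAULT, frames=[3,5,-]
Step 4: ref 5 -> HIT, frames=[3,5,-]
Step 5: ref 5 -> HIT, frames=[3,5,-]
Step 6: ref 5 -> HIT, frames=[3,5,-]
Step 7: ref 2 -> FAULT, frames=[3,5,2]
Step 8: ref 4 -> FAULT, evict 3, frames=[4,5,2]
At step 8: evicted page 3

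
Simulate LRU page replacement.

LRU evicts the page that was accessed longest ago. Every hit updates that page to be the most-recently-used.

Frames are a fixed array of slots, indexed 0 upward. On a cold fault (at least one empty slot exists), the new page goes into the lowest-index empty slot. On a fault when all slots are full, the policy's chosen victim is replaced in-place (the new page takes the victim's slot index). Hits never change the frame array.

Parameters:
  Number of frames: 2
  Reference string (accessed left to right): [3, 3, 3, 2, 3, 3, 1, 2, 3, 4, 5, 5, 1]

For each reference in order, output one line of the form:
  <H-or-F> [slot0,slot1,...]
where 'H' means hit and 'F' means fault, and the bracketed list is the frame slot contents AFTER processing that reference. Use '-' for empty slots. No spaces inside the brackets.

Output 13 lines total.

F [3,-]
H [3,-]
H [3,-]
F [3,2]
H [3,2]
H [3,2]
F [3,1]
F [2,1]
F [2,3]
F [4,3]
F [4,5]
H [4,5]
F [1,5]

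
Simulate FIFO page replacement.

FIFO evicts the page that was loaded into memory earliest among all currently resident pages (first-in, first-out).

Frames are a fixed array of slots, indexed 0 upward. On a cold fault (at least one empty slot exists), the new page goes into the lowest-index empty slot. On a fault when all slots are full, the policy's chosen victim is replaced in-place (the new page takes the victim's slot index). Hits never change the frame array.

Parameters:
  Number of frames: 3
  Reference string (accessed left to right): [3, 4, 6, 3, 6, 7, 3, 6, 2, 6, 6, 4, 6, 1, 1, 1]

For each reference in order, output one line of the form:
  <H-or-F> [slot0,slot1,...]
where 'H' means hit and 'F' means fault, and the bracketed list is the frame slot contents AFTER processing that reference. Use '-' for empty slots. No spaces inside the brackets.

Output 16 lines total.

F [3,-,-]
F [3,4,-]
F [3,4,6]
H [3,4,6]
H [3,4,6]
F [7,4,6]
F [7,3,6]
H [7,3,6]
F [7,3,2]
F [6,3,2]
H [6,3,2]
F [6,4,2]
H [6,4,2]
F [6,4,1]
H [6,4,1]
H [6,4,1]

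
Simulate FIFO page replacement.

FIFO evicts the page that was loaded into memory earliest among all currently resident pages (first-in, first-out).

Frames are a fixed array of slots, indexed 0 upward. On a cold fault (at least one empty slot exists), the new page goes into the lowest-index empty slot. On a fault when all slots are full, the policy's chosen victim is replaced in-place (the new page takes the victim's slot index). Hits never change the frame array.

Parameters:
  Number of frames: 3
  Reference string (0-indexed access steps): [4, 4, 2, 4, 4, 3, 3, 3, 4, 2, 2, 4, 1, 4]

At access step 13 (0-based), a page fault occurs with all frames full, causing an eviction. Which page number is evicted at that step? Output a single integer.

Step 0: ref 4 -> FAULT, frames=[4,-,-]
Step 1: ref 4 -> HIT, frames=[4,-,-]
Step 2: ref 2 -> FAULT, frames=[4,2,-]
Step 3: ref 4 -> HIT, frames=[4,2,-]
Step 4: ref 4 -> HIT, frames=[4,2,-]
Step 5: ref 3 -> FAULT, frames=[4,2,3]
Step 6: ref 3 -> HIT, frames=[4,2,3]
Step 7: ref 3 -> HIT, frames=[4,2,3]
Step 8: ref 4 -> HIT, frames=[4,2,3]
Step 9: ref 2 -> HIT, frames=[4,2,3]
Step 10: ref 2 -> HIT, frames=[4,2,3]
Step 11: ref 4 -> HIT, frames=[4,2,3]
Step 12: ref 1 -> FAULT, evict 4, frames=[1,2,3]
Step 13: ref 4 -> FAULT, evict 2, frames=[1,4,3]
At step 13: evicted page 2

Answer: 2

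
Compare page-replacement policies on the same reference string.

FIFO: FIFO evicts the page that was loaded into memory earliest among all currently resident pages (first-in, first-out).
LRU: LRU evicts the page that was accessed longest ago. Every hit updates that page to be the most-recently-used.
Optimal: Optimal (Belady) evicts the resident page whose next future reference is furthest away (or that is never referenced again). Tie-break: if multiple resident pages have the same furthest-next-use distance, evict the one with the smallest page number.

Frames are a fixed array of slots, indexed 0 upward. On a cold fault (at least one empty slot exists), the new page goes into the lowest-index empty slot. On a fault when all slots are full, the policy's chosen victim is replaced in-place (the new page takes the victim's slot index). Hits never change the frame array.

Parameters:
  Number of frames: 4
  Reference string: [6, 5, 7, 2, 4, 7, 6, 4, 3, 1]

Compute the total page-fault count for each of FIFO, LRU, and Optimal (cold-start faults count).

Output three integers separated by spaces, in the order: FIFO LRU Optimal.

Answer: 8 8 7

Derivation:
--- FIFO ---
  step 0: ref 6 -> FAULT, frames=[6,-,-,-] (faults so far: 1)
  step 1: ref 5 -> FAULT, frames=[6,5,-,-] (faults so far: 2)
  step 2: ref 7 -> FAULT, frames=[6,5,7,-] (faults so far: 3)
  step 3: ref 2 -> FAULT, frames=[6,5,7,2] (faults so far: 4)
  step 4: ref 4 -> FAULT, evict 6, frames=[4,5,7,2] (faults so far: 5)
  step 5: ref 7 -> HIT, frames=[4,5,7,2] (faults so far: 5)
  step 6: ref 6 -> FAULT, evict 5, frames=[4,6,7,2] (faults so far: 6)
  step 7: ref 4 -> HIT, frames=[4,6,7,2] (faults so far: 6)
  step 8: ref 3 -> FAULT, evict 7, frames=[4,6,3,2] (faults so far: 7)
  step 9: ref 1 -> FAULT, evict 2, frames=[4,6,3,1] (faults so far: 8)
  FIFO total faults: 8
--- LRU ---
  step 0: ref 6 -> FAULT, frames=[6,-,-,-] (faults so far: 1)
  step 1: ref 5 -> FAULT, frames=[6,5,-,-] (faults so far: 2)
  step 2: ref 7 -> FAULT, frames=[6,5,7,-] (faults so far: 3)
  step 3: ref 2 -> FAULT, frames=[6,5,7,2] (faults so far: 4)
  step 4: ref 4 -> FAULT, evict 6, frames=[4,5,7,2] (faults so far: 5)
  step 5: ref 7 -> HIT, frames=[4,5,7,2] (faults so far: 5)
  step 6: ref 6 -> FAULT, evict 5, frames=[4,6,7,2] (faults so far: 6)
  step 7: ref 4 -> HIT, frames=[4,6,7,2] (faults so far: 6)
  step 8: ref 3 -> FAULT, evict 2, frames=[4,6,7,3] (faults so far: 7)
  step 9: ref 1 -> FAULT, evict 7, frames=[4,6,1,3] (faults so far: 8)
  LRU total faults: 8
--- Optimal ---
  step 0: ref 6 -> FAULT, frames=[6,-,-,-] (faults so far: 1)
  step 1: ref 5 -> FAULT, frames=[6,5,-,-] (faults so far: 2)
  step 2: ref 7 -> FAULT, frames=[6,5,7,-] (faults so far: 3)
  step 3: ref 2 -> FAULT, frames=[6,5,7,2] (faults so far: 4)
  step 4: ref 4 -> FAULT, evict 2, frames=[6,5,7,4] (faults so far: 5)
  step 5: ref 7 -> HIT, frames=[6,5,7,4] (faults so far: 5)
  step 6: ref 6 -> HIT, frames=[6,5,7,4] (faults so far: 5)
  step 7: ref 4 -> HIT, frames=[6,5,7,4] (faults so far: 5)
  step 8: ref 3 -> FAULT, evict 4, frames=[6,5,7,3] (faults so far: 6)
  step 9: ref 1 -> FAULT, evict 3, frames=[6,5,7,1] (faults so far: 7)
  Optimal total faults: 7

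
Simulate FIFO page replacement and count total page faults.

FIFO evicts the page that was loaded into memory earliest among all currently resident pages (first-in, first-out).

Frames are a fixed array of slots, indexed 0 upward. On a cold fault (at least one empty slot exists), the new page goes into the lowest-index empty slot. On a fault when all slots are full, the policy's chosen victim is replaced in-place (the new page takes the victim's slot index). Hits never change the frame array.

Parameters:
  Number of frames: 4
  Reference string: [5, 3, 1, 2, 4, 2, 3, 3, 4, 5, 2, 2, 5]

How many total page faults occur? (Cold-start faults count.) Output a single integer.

Step 0: ref 5 → FAULT, frames=[5,-,-,-]
Step 1: ref 3 → FAULT, frames=[5,3,-,-]
Step 2: ref 1 → FAULT, frames=[5,3,1,-]
Step 3: ref 2 → FAULT, frames=[5,3,1,2]
Step 4: ref 4 → FAULT (evict 5), frames=[4,3,1,2]
Step 5: ref 2 → HIT, frames=[4,3,1,2]
Step 6: ref 3 → HIT, frames=[4,3,1,2]
Step 7: ref 3 → HIT, frames=[4,3,1,2]
Step 8: ref 4 → HIT, frames=[4,3,1,2]
Step 9: ref 5 → FAULT (evict 3), frames=[4,5,1,2]
Step 10: ref 2 → HIT, frames=[4,5,1,2]
Step 11: ref 2 → HIT, frames=[4,5,1,2]
Step 12: ref 5 → HIT, frames=[4,5,1,2]
Total faults: 6

Answer: 6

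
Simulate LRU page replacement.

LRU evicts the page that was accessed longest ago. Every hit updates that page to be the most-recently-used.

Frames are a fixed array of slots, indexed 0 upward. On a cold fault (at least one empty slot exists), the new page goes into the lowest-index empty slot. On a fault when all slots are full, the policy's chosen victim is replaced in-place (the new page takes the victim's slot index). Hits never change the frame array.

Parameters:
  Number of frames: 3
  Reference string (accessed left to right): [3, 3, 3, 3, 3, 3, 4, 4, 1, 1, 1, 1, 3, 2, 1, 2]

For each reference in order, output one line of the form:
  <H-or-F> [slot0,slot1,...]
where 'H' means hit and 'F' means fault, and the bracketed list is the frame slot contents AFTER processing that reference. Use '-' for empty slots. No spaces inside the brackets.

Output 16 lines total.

F [3,-,-]
H [3,-,-]
H [3,-,-]
H [3,-,-]
H [3,-,-]
H [3,-,-]
F [3,4,-]
H [3,4,-]
F [3,4,1]
H [3,4,1]
H [3,4,1]
H [3,4,1]
H [3,4,1]
F [3,2,1]
H [3,2,1]
H [3,2,1]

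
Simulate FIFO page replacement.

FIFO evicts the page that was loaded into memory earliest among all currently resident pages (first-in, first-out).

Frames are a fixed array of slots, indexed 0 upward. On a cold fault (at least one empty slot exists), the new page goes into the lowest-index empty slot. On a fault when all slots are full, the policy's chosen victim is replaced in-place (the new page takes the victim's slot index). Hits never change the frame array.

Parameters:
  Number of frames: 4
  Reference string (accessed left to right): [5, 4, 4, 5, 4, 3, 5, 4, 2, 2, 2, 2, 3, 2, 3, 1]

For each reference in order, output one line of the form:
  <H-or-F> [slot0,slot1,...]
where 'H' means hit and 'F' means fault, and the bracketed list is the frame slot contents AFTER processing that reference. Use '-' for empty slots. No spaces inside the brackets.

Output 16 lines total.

F [5,-,-,-]
F [5,4,-,-]
H [5,4,-,-]
H [5,4,-,-]
H [5,4,-,-]
F [5,4,3,-]
H [5,4,3,-]
H [5,4,3,-]
F [5,4,3,2]
H [5,4,3,2]
H [5,4,3,2]
H [5,4,3,2]
H [5,4,3,2]
H [5,4,3,2]
H [5,4,3,2]
F [1,4,3,2]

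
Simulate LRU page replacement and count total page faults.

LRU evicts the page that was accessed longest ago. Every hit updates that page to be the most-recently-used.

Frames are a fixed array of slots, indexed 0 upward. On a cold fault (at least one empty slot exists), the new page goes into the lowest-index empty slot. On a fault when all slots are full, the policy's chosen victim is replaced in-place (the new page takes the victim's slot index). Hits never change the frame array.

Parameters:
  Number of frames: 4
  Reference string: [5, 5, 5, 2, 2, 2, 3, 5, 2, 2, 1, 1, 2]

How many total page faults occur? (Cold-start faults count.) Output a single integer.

Answer: 4

Derivation:
Step 0: ref 5 → FAULT, frames=[5,-,-,-]
Step 1: ref 5 → HIT, frames=[5,-,-,-]
Step 2: ref 5 → HIT, frames=[5,-,-,-]
Step 3: ref 2 → FAULT, frames=[5,2,-,-]
Step 4: ref 2 → HIT, frames=[5,2,-,-]
Step 5: ref 2 → HIT, frames=[5,2,-,-]
Step 6: ref 3 → FAULT, frames=[5,2,3,-]
Step 7: ref 5 → HIT, frames=[5,2,3,-]
Step 8: ref 2 → HIT, frames=[5,2,3,-]
Step 9: ref 2 → HIT, frames=[5,2,3,-]
Step 10: ref 1 → FAULT, frames=[5,2,3,1]
Step 11: ref 1 → HIT, frames=[5,2,3,1]
Step 12: ref 2 → HIT, frames=[5,2,3,1]
Total faults: 4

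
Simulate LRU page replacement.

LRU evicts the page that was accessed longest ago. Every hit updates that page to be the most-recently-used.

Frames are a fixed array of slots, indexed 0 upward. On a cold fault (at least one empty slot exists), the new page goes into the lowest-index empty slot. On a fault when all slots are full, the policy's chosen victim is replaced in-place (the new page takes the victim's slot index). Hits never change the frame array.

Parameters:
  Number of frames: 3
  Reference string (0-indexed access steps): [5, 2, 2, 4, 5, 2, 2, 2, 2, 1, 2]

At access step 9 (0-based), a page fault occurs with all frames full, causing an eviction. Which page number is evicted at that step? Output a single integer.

Step 0: ref 5 -> FAULT, frames=[5,-,-]
Step 1: ref 2 -> FAULT, frames=[5,2,-]
Step 2: ref 2 -> HIT, frames=[5,2,-]
Step 3: ref 4 -> FAULT, frames=[5,2,4]
Step 4: ref 5 -> HIT, frames=[5,2,4]
Step 5: ref 2 -> HIT, frames=[5,2,4]
Step 6: ref 2 -> HIT, frames=[5,2,4]
Step 7: ref 2 -> HIT, frames=[5,2,4]
Step 8: ref 2 -> HIT, frames=[5,2,4]
Step 9: ref 1 -> FAULT, evict 4, frames=[5,2,1]
At step 9: evicted page 4

Answer: 4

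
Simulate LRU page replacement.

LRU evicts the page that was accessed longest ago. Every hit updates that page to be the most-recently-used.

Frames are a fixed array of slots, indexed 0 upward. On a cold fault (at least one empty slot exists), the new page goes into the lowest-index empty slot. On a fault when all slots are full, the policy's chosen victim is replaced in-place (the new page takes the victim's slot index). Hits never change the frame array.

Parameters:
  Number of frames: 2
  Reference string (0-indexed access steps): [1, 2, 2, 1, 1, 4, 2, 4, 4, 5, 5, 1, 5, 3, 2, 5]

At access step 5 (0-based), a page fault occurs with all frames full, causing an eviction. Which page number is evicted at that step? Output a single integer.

Step 0: ref 1 -> FAULT, frames=[1,-]
Step 1: ref 2 -> FAULT, frames=[1,2]
Step 2: ref 2 -> HIT, frames=[1,2]
Step 3: ref 1 -> HIT, frames=[1,2]
Step 4: ref 1 -> HIT, frames=[1,2]
Step 5: ref 4 -> FAULT, evict 2, frames=[1,4]
At step 5: evicted page 2

Answer: 2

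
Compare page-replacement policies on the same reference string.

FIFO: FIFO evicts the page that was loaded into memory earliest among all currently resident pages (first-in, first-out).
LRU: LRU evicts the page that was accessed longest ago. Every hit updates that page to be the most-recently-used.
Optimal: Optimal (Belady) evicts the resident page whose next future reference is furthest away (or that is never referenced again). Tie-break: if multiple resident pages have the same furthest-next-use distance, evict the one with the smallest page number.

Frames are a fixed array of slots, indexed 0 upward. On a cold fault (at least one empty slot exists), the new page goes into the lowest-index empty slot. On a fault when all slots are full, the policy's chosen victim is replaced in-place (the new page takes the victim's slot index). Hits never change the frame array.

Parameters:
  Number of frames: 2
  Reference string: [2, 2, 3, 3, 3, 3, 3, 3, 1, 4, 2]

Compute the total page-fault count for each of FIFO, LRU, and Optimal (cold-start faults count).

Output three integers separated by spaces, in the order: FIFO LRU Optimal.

--- FIFO ---
  step 0: ref 2 -> FAULT, frames=[2,-] (faults so far: 1)
  step 1: ref 2 -> HIT, frames=[2,-] (faults so far: 1)
  step 2: ref 3 -> FAULT, frames=[2,3] (faults so far: 2)
  step 3: ref 3 -> HIT, frames=[2,3] (faults so far: 2)
  step 4: ref 3 -> HIT, frames=[2,3] (faults so far: 2)
  step 5: ref 3 -> HIT, frames=[2,3] (faults so far: 2)
  step 6: ref 3 -> HIT, frames=[2,3] (faults so far: 2)
  step 7: ref 3 -> HIT, frames=[2,3] (faults so far: 2)
  step 8: ref 1 -> FAULT, evict 2, frames=[1,3] (faults so far: 3)
  step 9: ref 4 -> FAULT, evict 3, frames=[1,4] (faults so far: 4)
  step 10: ref 2 -> FAULT, evict 1, frames=[2,4] (faults so far: 5)
  FIFO total faults: 5
--- LRU ---
  step 0: ref 2 -> FAULT, frames=[2,-] (faults so far: 1)
  step 1: ref 2 -> HIT, frames=[2,-] (faults so far: 1)
  step 2: ref 3 -> FAULT, frames=[2,3] (faults so far: 2)
  step 3: ref 3 -> HIT, frames=[2,3] (faults so far: 2)
  step 4: ref 3 -> HIT, frames=[2,3] (faults so far: 2)
  step 5: ref 3 -> HIT, frames=[2,3] (faults so far: 2)
  step 6: ref 3 -> HIT, frames=[2,3] (faults so far: 2)
  step 7: ref 3 -> HIT, frames=[2,3] (faults so far: 2)
  step 8: ref 1 -> FAULT, evict 2, frames=[1,3] (faults so far: 3)
  step 9: ref 4 -> FAULT, evict 3, frames=[1,4] (faults so far: 4)
  step 10: ref 2 -> FAULT, evict 1, frames=[2,4] (faults so far: 5)
  LRU total faults: 5
--- Optimal ---
  step 0: ref 2 -> FAULT, frames=[2,-] (faults so far: 1)
  step 1: ref 2 -> HIT, frames=[2,-] (faults so far: 1)
  step 2: ref 3 -> FAULT, frames=[2,3] (faults so far: 2)
  step 3: ref 3 -> HIT, frames=[2,3] (faults so far: 2)
  step 4: ref 3 -> HIT, frames=[2,3] (faults so far: 2)
  step 5: ref 3 -> HIT, frames=[2,3] (faults so far: 2)
  step 6: ref 3 -> HIT, frames=[2,3] (faults so far: 2)
  step 7: ref 3 -> HIT, frames=[2,3] (faults so far: 2)
  step 8: ref 1 -> FAULT, evict 3, frames=[2,1] (faults so far: 3)
  step 9: ref 4 -> FAULT, evict 1, frames=[2,4] (faults so far: 4)
  step 10: ref 2 -> HIT, frames=[2,4] (faults so far: 4)
  Optimal total faults: 4

Answer: 5 5 4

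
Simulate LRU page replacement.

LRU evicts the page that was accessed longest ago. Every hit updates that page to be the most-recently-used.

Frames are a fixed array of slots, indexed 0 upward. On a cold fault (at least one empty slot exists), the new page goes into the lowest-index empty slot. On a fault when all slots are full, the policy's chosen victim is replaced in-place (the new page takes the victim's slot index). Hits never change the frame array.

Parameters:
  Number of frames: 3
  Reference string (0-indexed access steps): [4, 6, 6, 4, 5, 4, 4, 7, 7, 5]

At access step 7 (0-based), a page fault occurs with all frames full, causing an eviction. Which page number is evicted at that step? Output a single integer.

Answer: 6

Derivation:
Step 0: ref 4 -> FAULT, frames=[4,-,-]
Step 1: ref 6 -> FAULT, frames=[4,6,-]
Step 2: ref 6 -> HIT, frames=[4,6,-]
Step 3: ref 4 -> HIT, frames=[4,6,-]
Step 4: ref 5 -> FAULT, frames=[4,6,5]
Step 5: ref 4 -> HIT, frames=[4,6,5]
Step 6: ref 4 -> HIT, frames=[4,6,5]
Step 7: ref 7 -> FAULT, evict 6, frames=[4,7,5]
At step 7: evicted page 6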